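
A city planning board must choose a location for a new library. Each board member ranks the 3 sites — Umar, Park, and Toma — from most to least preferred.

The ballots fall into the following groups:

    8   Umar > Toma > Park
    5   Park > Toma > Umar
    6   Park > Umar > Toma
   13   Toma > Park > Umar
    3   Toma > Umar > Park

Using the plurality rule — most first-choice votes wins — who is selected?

First-place vote totals:
  Umar: 8
  Park: 11
  Toma: 16
Toma has the most first-place votes.

Toma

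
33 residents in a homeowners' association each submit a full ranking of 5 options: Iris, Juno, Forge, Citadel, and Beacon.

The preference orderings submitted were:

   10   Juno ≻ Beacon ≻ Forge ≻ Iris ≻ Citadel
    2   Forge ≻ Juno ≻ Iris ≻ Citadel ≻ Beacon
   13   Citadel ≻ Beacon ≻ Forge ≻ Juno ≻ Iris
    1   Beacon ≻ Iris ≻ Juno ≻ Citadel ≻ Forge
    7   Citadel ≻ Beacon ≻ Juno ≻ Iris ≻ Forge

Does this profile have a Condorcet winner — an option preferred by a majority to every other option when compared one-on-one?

Yes

Head-to-head results (33 voters total):
Iris vs Juno: Juno wins 32–1.
Iris vs Forge: Forge wins 25–8.
Iris vs Citadel: Citadel wins 20–13.
Iris vs Beacon: Beacon wins 31–2.
Juno vs Forge: Juno wins 18–15.
Juno vs Citadel: Citadel wins 20–13.
Juno vs Beacon: Beacon wins 21–12.
Forge vs Citadel: Citadel wins 21–12.
Forge vs Beacon: Beacon wins 31–2.
Citadel vs Beacon: Citadel wins 22–11.
Citadel beats each rival — Iris (20–13), Juno (20–13), Forge (21–12), Beacon (22–11) — so Citadel is the Condorcet winner.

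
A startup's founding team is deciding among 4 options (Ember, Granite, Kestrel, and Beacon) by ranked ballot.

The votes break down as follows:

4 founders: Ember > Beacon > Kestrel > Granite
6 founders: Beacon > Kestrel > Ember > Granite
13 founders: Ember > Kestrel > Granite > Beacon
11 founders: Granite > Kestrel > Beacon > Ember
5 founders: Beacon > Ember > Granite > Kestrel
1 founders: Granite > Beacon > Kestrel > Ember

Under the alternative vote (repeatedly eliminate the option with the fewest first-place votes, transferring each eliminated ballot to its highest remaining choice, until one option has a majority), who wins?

Ember

Round 1: Ember 17, Granite 12, Beacon 11, Kestrel 0. Kestrel has the fewest and is eliminated.
Round 2: Ember 17, Granite 12, Beacon 11. Beacon has the fewest and is eliminated.
Round 3: Ember 28, Granite 12. Ember has a majority.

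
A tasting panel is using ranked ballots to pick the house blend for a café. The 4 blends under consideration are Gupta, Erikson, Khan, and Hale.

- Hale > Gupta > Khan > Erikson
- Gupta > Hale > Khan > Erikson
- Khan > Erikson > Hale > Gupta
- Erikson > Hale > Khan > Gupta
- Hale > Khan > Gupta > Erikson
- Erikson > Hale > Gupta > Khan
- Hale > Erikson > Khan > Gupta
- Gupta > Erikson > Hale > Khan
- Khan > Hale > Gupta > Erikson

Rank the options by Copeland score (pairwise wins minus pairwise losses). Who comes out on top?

Pairwise results:
  Gupta vs Erikson: Gupta wins 5–4.
  Gupta vs Khan: Khan wins 5–4.
  Gupta vs Hale: Hale wins 7–2.
  Erikson vs Khan: Khan wins 5–4.
  Erikson vs Hale: Hale wins 5–4.
  Khan vs Hale: Hale wins 7–2.
Copeland scores (wins − losses):
  Gupta: 1 − 2 = -1
  Erikson: 0 − 3 = -3
  Khan: 2 − 1 = 1
  Hale: 3 − 0 = 3
Hale has the best Copeland score.

Hale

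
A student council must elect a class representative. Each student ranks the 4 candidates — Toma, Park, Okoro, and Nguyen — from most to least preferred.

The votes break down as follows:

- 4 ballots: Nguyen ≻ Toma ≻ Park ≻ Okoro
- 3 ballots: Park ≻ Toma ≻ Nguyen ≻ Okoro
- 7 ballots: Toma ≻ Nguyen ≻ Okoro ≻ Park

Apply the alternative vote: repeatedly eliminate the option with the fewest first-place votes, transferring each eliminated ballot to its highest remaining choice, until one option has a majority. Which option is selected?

Toma

Round 1: Toma 7, Nguyen 4, Park 3, Okoro 0. Okoro has the fewest and is eliminated.
Round 2: Toma 7, Nguyen 4, Park 3. Park has the fewest and is eliminated.
Round 3: Toma 10, Nguyen 4. Toma has a majority.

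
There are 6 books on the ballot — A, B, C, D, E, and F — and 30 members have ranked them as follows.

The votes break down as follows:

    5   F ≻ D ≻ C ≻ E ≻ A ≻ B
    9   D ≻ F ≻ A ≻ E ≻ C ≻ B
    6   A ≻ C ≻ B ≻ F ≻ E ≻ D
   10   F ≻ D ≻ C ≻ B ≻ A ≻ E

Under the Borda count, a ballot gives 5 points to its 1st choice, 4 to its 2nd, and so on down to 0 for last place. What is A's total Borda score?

Borda scores:
  A: 5·1 + 9·3 + 6·5 + 10·1 = 72
  B: 5·0 + 9·0 + 6·3 + 10·2 = 38
  C: 5·3 + 9·1 + 6·4 + 10·3 = 78
  D: 5·4 + 9·5 + 6·0 + 10·4 = 105
  E: 5·2 + 9·2 + 6·1 + 10·0 = 34
  F: 5·5 + 9·4 + 6·2 + 10·5 = 123

72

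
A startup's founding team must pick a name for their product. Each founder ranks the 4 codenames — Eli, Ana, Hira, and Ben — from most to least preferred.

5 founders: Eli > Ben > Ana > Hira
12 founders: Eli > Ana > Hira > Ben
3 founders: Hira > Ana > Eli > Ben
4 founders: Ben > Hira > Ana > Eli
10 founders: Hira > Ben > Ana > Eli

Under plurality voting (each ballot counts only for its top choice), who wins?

First-place vote totals:
  Eli: 17
  Ana: 0
  Hira: 13
  Ben: 4
Eli has the most first-place votes.

Eli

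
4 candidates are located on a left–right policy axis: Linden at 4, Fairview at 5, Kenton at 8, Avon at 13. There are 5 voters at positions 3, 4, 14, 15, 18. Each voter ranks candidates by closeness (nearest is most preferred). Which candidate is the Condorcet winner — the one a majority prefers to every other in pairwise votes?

Avon

With single-peaked preferences on a line, the Condorcet winner is the candidate closest to the median voter.
The median voter (position 14) is closest to Avon at 13.
Check: Avon vs Fairview — voters closer to Avon: 3 of 5.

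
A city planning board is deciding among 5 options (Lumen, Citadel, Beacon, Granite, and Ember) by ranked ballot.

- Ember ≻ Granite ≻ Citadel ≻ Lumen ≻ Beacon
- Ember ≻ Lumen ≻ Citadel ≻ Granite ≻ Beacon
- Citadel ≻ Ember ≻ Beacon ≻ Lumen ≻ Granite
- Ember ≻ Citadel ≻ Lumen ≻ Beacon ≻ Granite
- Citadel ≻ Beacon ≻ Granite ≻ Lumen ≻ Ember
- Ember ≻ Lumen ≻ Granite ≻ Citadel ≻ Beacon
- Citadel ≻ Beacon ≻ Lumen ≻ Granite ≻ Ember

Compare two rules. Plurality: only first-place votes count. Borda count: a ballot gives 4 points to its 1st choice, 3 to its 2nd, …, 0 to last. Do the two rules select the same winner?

Plurality first-place counts: Lumen 0, Citadel 3, Beacon 0, Granite 0, Ember 4 → Ember.
Borda totals: Lumen 13, Citadel 20, Beacon 9, Granite 9, Ember 19 → Citadel.
The two rules disagree: plurality picks Ember, Borda picks Citadel.

No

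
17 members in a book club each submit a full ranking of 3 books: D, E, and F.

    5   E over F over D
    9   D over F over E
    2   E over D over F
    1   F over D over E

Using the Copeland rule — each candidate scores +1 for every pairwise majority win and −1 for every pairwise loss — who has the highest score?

D

Pairwise results:
  D vs E: D wins 10–7.
  D vs F: D wins 11–6.
  E vs F: F wins 10–7.
Copeland scores (wins − losses):
  D: 2 − 0 = 2
  E: 0 − 2 = -2
  F: 1 − 1 = 0
D has the best Copeland score.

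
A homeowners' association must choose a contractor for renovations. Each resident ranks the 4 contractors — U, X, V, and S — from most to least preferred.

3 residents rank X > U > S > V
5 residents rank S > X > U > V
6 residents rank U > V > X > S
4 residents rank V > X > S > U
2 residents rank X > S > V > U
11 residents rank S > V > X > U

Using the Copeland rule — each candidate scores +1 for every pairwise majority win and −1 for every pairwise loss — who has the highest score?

Pairwise results:
  U vs X: X wins 25–6.
  U vs V: V wins 17–14.
  U vs S: S wins 22–9.
  X vs V: V wins 21–10.
  X vs S: S wins 16–15.
  V vs S: S wins 21–10.
Copeland scores (wins − losses):
  U: 0 − 3 = -3
  X: 1 − 2 = -1
  V: 2 − 1 = 1
  S: 3 − 0 = 3
S has the best Copeland score.

S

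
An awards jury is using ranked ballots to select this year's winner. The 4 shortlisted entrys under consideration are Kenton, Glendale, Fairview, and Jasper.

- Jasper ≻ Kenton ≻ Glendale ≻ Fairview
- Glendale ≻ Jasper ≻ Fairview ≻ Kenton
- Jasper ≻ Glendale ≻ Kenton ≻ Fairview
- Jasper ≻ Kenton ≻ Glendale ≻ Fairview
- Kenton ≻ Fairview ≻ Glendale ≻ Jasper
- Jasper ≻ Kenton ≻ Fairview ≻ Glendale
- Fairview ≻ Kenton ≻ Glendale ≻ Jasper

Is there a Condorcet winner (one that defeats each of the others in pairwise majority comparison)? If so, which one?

Jasper

Head-to-head results (7 voters total):
Kenton vs Glendale: Kenton wins 5–2.
Kenton vs Fairview: Kenton wins 5–2.
Kenton vs Jasper: Jasper wins 5–2.
Glendale vs Fairview: Glendale wins 4–3.
Glendale vs Jasper: Jasper wins 4–3.
Fairview vs Jasper: Jasper wins 5–2.
Jasper beats each rival — Kenton (5–2), Glendale (4–3), Fairview (5–2) — so Jasper is the Condorcet winner.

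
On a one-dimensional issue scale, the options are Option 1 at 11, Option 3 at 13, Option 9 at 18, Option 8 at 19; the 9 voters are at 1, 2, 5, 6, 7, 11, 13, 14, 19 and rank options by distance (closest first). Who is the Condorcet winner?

Option 1

With single-peaked preferences on a line, the Condorcet winner is the candidate closest to the median voter.
The median voter (position 7) is closest to Option 1 at 11.
Check: Option 1 vs Option 8 — voters closer to Option 1: 8 of 9.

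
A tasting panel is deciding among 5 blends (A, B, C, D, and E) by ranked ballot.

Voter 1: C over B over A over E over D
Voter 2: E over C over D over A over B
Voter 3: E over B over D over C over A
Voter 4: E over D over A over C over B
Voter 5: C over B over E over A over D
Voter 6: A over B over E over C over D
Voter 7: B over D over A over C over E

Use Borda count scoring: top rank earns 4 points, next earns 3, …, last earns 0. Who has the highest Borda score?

Borda scores:
  A: 2 + 1 + 0 + 2 + 1 + 4 + 2 = 12
  B: 3 + 0 + 3 + 0 + 3 + 3 + 4 = 16
  C: 4 + 3 + 1 + 1 + 4 + 1 + 1 = 15
  D: 0 + 2 + 2 + 3 + 0 + 0 + 3 = 10
  E: 1 + 4 + 4 + 4 + 2 + 2 + 0 = 17
E has the highest total.

E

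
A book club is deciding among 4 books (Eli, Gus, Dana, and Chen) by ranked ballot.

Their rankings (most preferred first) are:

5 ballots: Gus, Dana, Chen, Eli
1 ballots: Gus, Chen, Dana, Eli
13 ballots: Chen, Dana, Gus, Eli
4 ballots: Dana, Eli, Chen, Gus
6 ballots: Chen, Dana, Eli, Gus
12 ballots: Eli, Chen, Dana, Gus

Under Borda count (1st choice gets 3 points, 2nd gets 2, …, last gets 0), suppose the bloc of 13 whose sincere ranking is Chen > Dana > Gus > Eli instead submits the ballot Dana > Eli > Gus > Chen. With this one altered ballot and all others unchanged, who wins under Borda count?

Dana

Borda totals with the altered ballot: Eli 76, Gus 31, Dana 86, Chen 53.
The switch changes the winner from Chen to Dana.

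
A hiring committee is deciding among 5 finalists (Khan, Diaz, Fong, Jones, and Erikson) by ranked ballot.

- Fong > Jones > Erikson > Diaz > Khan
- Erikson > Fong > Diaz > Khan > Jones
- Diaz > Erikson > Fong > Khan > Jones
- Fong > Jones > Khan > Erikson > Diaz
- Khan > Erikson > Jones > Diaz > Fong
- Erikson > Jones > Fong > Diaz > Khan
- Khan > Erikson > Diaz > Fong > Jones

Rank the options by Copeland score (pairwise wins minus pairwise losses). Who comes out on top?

Pairwise results:
  Khan vs Diaz: Diaz wins 4–3.
  Khan vs Fong: Fong wins 5–2.
  Khan vs Jones: Khan wins 4–3.
  Khan vs Erikson: Erikson wins 4–3.
  Diaz vs Fong: Fong wins 4–3.
  Diaz vs Jones: Jones wins 4–3.
  Diaz vs Erikson: Erikson wins 6–1.
  Fong vs Jones: Fong wins 5–2.
  Fong vs Erikson: Erikson wins 5–2.
  Jones vs Erikson: Erikson wins 5–2.
Copeland scores (wins − losses):
  Khan: 1 − 3 = -2
  Diaz: 1 − 3 = -2
  Fong: 3 − 1 = 2
  Jones: 1 − 3 = -2
  Erikson: 4 − 0 = 4
Erikson has the best Copeland score.

Erikson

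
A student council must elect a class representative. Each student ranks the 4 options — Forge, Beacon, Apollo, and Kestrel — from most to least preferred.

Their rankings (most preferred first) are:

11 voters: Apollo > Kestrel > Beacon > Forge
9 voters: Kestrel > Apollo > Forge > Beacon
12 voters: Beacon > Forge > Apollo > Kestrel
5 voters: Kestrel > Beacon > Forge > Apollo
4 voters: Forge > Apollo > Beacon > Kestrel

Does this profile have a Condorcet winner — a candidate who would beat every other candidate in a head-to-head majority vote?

Head-to-head results (41 voters total):
Forge vs Beacon: Beacon wins 28–13.
Forge vs Apollo: Forge wins 21–20.
Forge vs Kestrel: Kestrel wins 25–16.
Beacon vs Apollo: Apollo wins 24–17.
Beacon vs Kestrel: Kestrel wins 25–16.
Apollo vs Kestrel: Apollo wins 27–14.
No candidate beats all others: Forge beats Apollo beats Beacon beats Forge, a majority cycle.

No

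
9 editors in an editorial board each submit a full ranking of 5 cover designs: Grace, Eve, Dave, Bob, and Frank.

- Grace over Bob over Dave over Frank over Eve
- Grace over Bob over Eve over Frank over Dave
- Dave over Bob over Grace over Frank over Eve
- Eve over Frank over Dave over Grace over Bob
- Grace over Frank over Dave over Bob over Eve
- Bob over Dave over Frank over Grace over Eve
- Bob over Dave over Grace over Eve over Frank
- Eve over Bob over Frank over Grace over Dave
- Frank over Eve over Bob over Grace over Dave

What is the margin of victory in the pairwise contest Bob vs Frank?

3

Ballots ranking Bob above Frank: 6.
Ballots ranking Frank above Bob: 3.
Bob wins 6–3, a margin of 3.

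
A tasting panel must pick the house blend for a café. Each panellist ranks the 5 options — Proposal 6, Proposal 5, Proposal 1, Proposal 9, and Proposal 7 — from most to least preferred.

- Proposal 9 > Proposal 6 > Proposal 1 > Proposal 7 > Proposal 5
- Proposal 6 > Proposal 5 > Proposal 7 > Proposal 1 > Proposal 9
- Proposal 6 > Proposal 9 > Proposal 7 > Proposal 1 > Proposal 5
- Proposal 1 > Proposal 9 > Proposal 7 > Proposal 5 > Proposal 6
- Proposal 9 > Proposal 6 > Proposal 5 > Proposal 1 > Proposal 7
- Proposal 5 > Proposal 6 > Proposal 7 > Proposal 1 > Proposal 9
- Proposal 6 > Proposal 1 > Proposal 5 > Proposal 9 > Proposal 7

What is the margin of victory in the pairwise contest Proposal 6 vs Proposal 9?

Ballots ranking Proposal 6 above Proposal 9: 4.
Ballots ranking Proposal 9 above Proposal 6: 3.
Proposal 6 wins 4–3, a margin of 1.

1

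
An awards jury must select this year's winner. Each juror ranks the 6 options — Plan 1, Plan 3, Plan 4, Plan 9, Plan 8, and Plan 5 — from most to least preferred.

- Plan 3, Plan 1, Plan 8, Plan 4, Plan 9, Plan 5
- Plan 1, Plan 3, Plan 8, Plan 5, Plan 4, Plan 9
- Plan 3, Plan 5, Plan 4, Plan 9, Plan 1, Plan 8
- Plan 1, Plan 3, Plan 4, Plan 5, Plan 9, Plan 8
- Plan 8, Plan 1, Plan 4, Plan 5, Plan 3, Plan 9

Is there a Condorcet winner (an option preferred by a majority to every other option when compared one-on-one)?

Head-to-head results (5 voters total):
Plan 1 vs Plan 3: Plan 1 wins 3–2.
Plan 1 vs Plan 4: Plan 1 wins 4–1.
Plan 1 vs Plan 9: Plan 1 wins 4–1.
Plan 1 vs Plan 8: Plan 1 wins 4–1.
Plan 1 vs Plan 5: Plan 1 wins 4–1.
Plan 3 vs Plan 4: Plan 3 wins 4–1.
Plan 3 vs Plan 9: Plan 3 wins 5–0.
Plan 3 vs Plan 8: Plan 3 wins 4–1.
Plan 3 vs Plan 5: Plan 3 wins 4–1.
Plan 4 vs Plan 9: Plan 4 wins 5–0.
Plan 4 vs Plan 8: Plan 8 wins 3–2.
Plan 4 vs Plan 5: Plan 4 wins 3–2.
Plan 9 vs Plan 8: Plan 8 wins 3–2.
Plan 9 vs Plan 5: Plan 5 wins 4–1.
Plan 8 vs Plan 5: Plan 8 wins 3–2.
Plan 1 beats each rival — Plan 3 (3–2), Plan 4 (4–1), Plan 9 (4–1), Plan 8 (4–1), Plan 5 (4–1) — so Plan 1 is the Condorcet winner.

Yes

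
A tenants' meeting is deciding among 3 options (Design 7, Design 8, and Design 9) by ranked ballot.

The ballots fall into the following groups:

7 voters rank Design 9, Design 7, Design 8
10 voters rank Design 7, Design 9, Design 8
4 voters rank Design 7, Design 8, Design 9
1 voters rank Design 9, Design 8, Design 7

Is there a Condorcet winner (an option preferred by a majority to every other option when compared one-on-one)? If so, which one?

Head-to-head results (22 voters total):
Design 7 vs Design 8: Design 7 wins 21–1.
Design 7 vs Design 9: Design 7 wins 14–8.
Design 8 vs Design 9: Design 9 wins 18–4.
Design 7 beats each rival — Design 8 (21–1), Design 9 (14–8) — so Design 7 is the Condorcet winner.

Design 7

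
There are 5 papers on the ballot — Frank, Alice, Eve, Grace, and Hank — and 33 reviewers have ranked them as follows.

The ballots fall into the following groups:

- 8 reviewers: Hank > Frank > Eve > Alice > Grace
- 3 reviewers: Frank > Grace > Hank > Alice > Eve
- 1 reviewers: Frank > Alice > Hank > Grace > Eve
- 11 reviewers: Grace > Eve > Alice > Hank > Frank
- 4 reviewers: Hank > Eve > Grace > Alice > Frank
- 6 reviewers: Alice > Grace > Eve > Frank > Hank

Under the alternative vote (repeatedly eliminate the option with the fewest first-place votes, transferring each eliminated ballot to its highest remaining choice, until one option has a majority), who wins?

Round 1: Hank 12, Grace 11, Alice 6, Frank 4, Eve 0. Eve has the fewest and is eliminated.
Round 2: Hank 12, Grace 11, Alice 6, Frank 4. Frank has the fewest and is eliminated.
Round 3: Grace 14, Hank 12, Alice 7. Alice has the fewest and is eliminated.
Round 4: Grace 20, Hank 13. Grace has a majority.

Grace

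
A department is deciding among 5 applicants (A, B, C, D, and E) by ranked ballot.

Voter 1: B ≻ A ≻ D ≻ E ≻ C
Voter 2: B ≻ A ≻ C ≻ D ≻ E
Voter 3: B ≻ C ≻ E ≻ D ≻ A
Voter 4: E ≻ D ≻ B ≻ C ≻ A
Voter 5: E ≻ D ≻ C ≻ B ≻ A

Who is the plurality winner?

B

First-place vote totals:
  A: 0
  B: 3
  C: 0
  D: 0
  E: 2
B has the most first-place votes.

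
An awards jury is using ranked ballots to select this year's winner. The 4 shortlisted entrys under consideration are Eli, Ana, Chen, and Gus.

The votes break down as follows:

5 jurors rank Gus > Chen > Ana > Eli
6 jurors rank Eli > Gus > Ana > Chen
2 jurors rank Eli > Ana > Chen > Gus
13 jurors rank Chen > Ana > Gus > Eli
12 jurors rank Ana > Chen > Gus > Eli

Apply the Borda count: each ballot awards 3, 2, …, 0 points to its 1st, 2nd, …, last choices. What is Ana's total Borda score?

77

Borda scores:
  Eli: 5·0 + 6·3 + 2·3 + 13·0 + 12·0 = 24
  Ana: 5·1 + 6·1 + 2·2 + 13·2 + 12·3 = 77
  Chen: 5·2 + 6·0 + 2·1 + 13·3 + 12·2 = 75
  Gus: 5·3 + 6·2 + 2·0 + 13·1 + 12·1 = 52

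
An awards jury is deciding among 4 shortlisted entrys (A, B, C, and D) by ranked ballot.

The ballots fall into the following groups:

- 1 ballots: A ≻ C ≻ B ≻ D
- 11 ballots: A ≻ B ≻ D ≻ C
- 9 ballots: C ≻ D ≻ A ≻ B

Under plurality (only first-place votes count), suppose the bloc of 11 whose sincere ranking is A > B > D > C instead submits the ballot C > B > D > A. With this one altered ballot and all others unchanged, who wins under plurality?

First-place totals with the altered ballot: A 1, B 0, C 20, D 0.
The switch changes the winner from A to C.

C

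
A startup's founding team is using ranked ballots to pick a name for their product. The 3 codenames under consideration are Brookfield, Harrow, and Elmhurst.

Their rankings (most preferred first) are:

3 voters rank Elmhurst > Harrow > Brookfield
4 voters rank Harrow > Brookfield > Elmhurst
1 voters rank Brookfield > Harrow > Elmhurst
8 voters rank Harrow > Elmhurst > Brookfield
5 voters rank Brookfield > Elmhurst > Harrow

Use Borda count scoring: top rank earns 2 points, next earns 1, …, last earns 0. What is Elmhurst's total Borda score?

Borda scores:
  Brookfield: 3·0 + 4·1 + 2 + 8·0 + 5·2 = 16
  Harrow: 3·1 + 4·2 + 1 + 8·2 + 5·0 = 28
  Elmhurst: 3·2 + 4·0 + 0 + 8·1 + 5·1 = 19

19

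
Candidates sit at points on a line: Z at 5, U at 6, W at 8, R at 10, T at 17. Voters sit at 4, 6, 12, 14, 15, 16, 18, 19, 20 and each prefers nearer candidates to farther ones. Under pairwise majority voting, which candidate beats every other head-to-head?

T

With single-peaked preferences on a line, the Condorcet winner is the candidate closest to the median voter.
The median voter (position 15) is closest to T at 17.
Check: T vs U — voters closer to T: 7 of 9.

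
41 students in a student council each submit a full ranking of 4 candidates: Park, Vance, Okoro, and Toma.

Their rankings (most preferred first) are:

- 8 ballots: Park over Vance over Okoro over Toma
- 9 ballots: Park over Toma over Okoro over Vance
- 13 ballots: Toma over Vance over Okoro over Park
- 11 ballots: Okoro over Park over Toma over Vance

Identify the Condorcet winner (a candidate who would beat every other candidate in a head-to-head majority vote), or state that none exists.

There is no Condorcet winner

Head-to-head results (41 voters total):
Park vs Vance: Park wins 28–13.
Park vs Okoro: Okoro wins 24–17.
Park vs Toma: Park wins 28–13.
Vance vs Okoro: Vance wins 21–20.
Vance vs Toma: Toma wins 33–8.
Okoro vs Toma: Toma wins 22–19.
No candidate beats all others: Park beats Vance beats Okoro beats Park, a majority cycle.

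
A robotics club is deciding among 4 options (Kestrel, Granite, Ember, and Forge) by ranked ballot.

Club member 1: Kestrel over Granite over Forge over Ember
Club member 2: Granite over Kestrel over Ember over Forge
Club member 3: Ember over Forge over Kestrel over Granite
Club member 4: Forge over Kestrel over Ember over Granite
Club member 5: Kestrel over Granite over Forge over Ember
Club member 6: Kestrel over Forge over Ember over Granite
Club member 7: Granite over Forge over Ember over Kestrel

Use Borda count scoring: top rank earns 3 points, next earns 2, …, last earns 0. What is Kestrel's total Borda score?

14

Borda scores:
  Kestrel: 3 + 2 + 1 + 2 + 3 + 3 + 0 = 14
  Granite: 2 + 3 + 0 + 0 + 2 + 0 + 3 = 10
  Ember: 0 + 1 + 3 + 1 + 0 + 1 + 1 = 7
  Forge: 1 + 0 + 2 + 3 + 1 + 2 + 2 = 11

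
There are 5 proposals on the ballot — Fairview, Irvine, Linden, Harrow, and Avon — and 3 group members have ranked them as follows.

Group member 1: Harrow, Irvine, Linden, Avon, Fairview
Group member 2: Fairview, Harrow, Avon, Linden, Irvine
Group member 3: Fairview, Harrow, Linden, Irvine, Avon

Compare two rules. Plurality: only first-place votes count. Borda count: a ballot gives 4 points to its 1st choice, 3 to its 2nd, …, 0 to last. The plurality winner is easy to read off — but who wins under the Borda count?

Plurality first-place counts: Fairview 2, Irvine 0, Linden 0, Harrow 1, Avon 0 → Fairview.
Borda totals: Fairview 8, Irvine 4, Linden 5, Harrow 10, Avon 3 → Harrow.

Harrow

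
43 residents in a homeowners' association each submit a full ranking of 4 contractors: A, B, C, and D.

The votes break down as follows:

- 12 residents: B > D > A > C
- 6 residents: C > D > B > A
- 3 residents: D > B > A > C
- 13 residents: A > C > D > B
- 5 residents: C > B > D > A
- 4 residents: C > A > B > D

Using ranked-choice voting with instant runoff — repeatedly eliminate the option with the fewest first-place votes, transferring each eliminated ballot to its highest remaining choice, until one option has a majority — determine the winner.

Round 1: C 15, A 13, B 12, D 3. D has the fewest and is eliminated.
Round 2: B 15, C 15, A 13. A has the fewest and is eliminated.
Round 3: C 28, B 15. C has a majority.

C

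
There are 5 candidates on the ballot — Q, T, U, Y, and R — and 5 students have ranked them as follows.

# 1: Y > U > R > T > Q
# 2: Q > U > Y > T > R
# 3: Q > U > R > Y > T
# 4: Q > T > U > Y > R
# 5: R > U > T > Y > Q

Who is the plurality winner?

First-place vote totals:
  Q: 3
  T: 0
  U: 0
  Y: 1
  R: 1
Q has the most first-place votes.

Q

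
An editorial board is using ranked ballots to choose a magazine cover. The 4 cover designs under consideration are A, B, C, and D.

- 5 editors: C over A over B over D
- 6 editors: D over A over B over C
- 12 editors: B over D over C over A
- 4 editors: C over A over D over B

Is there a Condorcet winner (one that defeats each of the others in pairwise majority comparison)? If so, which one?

Head-to-head results (27 voters total):
A vs B: A wins 15–12.
A vs C: C wins 21–6.
A vs D: D wins 18–9.
B vs C: B wins 18–9.
B vs D: B wins 17–10.
C vs D: D wins 18–9.
No candidate beats all others: A beats B beats C beats A, a majority cycle.

No Condorcet winner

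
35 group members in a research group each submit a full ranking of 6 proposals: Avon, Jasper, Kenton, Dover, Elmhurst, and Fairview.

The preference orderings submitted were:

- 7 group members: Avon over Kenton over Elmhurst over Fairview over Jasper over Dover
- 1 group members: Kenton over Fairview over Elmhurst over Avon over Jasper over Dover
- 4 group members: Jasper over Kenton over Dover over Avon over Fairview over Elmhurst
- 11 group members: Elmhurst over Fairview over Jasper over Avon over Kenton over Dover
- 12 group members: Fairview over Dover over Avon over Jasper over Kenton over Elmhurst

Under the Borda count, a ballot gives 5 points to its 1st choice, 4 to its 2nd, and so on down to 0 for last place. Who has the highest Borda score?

Borda scores:
  Avon: 7·5 + 2 + 4·2 + 11·2 + 12·3 = 103
  Jasper: 7·1 + 1 + 4·5 + 11·3 + 12·2 = 85
  Kenton: 7·4 + 5 + 4·4 + 11·1 + 12·1 = 72
  Dover: 7·0 + 0 + 4·3 + 11·0 + 12·4 = 60
  Elmhurst: 7·3 + 3 + 4·0 + 11·5 + 12·0 = 79
  Fairview: 7·2 + 4 + 4·1 + 11·4 + 12·5 = 126
Fairview has the highest total.

Fairview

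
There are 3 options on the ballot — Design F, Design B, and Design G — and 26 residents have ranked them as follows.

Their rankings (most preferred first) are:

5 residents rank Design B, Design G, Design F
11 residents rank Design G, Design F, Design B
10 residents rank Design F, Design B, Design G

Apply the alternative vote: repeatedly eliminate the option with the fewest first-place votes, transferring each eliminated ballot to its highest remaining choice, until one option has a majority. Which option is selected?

Design G

Round 1: Design G 11, Design F 10, Design B 5. Design B has the fewest and is eliminated.
Round 2: Design G 16, Design F 10. Design G has a majority.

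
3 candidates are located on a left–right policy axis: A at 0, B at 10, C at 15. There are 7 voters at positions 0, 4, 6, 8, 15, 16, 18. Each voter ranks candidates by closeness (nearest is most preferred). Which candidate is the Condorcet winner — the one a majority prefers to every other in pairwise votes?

With single-peaked preferences on a line, the Condorcet winner is the candidate closest to the median voter.
The median voter (position 8) is closest to B at 10.
Check: B vs A — voters closer to B: 5 of 7.

B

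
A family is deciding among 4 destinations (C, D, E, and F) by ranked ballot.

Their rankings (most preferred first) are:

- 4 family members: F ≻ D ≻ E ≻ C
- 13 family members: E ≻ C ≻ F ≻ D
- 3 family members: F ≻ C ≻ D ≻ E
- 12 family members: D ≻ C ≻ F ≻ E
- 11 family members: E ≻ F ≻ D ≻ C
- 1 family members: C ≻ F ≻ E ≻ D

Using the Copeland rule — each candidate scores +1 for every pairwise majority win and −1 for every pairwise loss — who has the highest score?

E

Pairwise results:
  C vs D: D wins 27–17.
  C vs E: E wins 28–16.
  C vs F: C wins 26–18.
  D vs E: E wins 25–19.
  D vs F: F wins 32–12.
  E vs F: E wins 24–20.
Copeland scores (wins − losses):
  C: 1 − 2 = -1
  D: 1 − 2 = -1
  E: 3 − 0 = 3
  F: 1 − 2 = -1
E has the best Copeland score.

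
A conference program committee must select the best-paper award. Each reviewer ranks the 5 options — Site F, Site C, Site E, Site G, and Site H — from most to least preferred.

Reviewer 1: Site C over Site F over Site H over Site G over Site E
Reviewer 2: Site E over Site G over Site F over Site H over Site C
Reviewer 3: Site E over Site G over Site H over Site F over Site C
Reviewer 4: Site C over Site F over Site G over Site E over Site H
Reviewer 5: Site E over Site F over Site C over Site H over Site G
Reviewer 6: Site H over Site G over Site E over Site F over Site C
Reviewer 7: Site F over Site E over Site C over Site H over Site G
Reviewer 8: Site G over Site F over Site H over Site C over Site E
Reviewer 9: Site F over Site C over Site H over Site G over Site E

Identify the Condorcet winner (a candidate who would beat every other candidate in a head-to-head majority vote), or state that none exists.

Head-to-head results (9 voters total):
Site F vs Site C: Site F wins 7–2.
Site F vs Site E: Site F wins 5–4.
Site F vs Site G: Site F wins 5–4.
Site F vs Site H: Site F wins 7–2.
Site C vs Site E: Site E wins 5–4.
Site C vs Site G: Site C wins 5–4.
Site C vs Site H: Site C wins 5–4.
Site E vs Site G: Site G wins 5–4.
Site E vs Site H: Site E wins 5–4.
Site G vs Site H: Site H wins 5–4.
Site F beats each rival — Site C (7–2), Site E (5–4), Site G (5–4), Site H (7–2) — so Site F is the Condorcet winner.

Site F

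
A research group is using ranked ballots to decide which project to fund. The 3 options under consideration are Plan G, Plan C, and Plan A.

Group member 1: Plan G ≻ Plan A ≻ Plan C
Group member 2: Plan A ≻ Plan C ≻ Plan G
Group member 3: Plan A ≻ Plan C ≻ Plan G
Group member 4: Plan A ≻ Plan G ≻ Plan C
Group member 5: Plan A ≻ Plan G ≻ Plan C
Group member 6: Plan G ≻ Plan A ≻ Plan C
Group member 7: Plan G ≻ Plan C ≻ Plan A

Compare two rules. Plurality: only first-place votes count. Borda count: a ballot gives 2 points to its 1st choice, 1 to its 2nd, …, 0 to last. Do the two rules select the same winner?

Plurality first-place counts: Plan G 3, Plan C 0, Plan A 4 → Plan A.
Borda totals: Plan G 8, Plan C 3, Plan A 10 → Plan A.
The two rules agree on Plan A.

Yes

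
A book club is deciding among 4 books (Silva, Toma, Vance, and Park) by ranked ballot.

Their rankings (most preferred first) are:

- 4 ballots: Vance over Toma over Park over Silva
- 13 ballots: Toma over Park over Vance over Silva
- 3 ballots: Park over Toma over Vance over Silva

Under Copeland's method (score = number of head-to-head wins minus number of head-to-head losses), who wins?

Pairwise results:
  Silva vs Toma: Toma wins 20–0.
  Silva vs Vance: Vance wins 20–0.
  Silva vs Park: Park wins 20–0.
  Toma vs Vance: Toma wins 16–4.
  Toma vs Park: Toma wins 17–3.
  Vance vs Park: Park wins 16–4.
Copeland scores (wins − losses):
  Silva: 0 − 3 = -3
  Toma: 3 − 0 = 3
  Vance: 1 − 2 = -1
  Park: 2 − 1 = 1
Toma has the best Copeland score.

Toma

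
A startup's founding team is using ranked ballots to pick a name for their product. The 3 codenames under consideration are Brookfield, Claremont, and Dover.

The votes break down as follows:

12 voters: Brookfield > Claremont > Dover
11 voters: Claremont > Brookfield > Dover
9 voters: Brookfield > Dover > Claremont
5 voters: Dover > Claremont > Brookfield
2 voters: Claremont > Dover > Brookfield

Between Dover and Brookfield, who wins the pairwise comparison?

Ballots ranking Dover above Brookfield: 5+2 = 7.
Ballots ranking Brookfield above Dover: 12+11+9 = 32.
Brookfield wins the head-to-head, 32–7.

Brookfield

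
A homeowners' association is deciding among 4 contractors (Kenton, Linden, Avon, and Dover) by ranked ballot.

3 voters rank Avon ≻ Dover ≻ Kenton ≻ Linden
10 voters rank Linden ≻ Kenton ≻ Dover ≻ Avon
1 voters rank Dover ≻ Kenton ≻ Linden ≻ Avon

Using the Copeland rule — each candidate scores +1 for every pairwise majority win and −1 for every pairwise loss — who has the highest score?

Linden

Pairwise results:
  Kenton vs Linden: Linden wins 10–4.
  Kenton vs Avon: Kenton wins 11–3.
  Kenton vs Dover: Kenton wins 10–4.
  Linden vs Avon: Linden wins 11–3.
  Linden vs Dover: Linden wins 10–4.
  Avon vs Dover: Dover wins 11–3.
Copeland scores (wins − losses):
  Kenton: 2 − 1 = 1
  Linden: 3 − 0 = 3
  Avon: 0 − 3 = -3
  Dover: 1 − 2 = -1
Linden has the best Copeland score.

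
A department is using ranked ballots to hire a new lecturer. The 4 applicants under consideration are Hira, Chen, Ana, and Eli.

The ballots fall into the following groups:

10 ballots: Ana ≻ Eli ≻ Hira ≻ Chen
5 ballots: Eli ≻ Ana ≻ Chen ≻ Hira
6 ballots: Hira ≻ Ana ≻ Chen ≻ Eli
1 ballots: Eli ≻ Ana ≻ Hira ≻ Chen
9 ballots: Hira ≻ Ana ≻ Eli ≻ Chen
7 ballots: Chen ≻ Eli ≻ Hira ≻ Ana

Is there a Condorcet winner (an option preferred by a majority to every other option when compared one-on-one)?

Head-to-head results (38 voters total):
Hira vs Chen: Hira wins 26–12.
Hira vs Ana: Hira wins 22–16.
Hira vs Eli: Eli wins 23–15.
Chen vs Ana: Ana wins 31–7.
Chen vs Eli: Eli wins 25–13.
Ana vs Eli: Ana wins 25–13.
No candidate beats all others: Hira beats Ana beats Eli beats Hira, a majority cycle.

No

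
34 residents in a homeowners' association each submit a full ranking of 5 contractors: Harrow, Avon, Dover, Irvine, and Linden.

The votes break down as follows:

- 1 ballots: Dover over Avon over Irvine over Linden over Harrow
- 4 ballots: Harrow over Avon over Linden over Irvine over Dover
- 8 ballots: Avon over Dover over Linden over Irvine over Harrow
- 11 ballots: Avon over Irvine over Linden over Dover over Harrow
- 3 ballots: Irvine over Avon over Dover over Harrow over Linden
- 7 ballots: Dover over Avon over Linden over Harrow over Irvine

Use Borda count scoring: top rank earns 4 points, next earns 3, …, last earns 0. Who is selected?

Borda scores:
  Harrow: 0 + 4·4 + 8·0 + 11·0 + 3·1 + 7·1 = 26
  Avon: 3 + 4·3 + 8·4 + 11·4 + 3·3 + 7·3 = 121
  Dover: 4 + 4·0 + 8·3 + 11·1 + 3·2 + 7·4 = 73
  Irvine: 2 + 4·1 + 8·1 + 11·3 + 3·4 + 7·0 = 59
  Linden: 1 + 4·2 + 8·2 + 11·2 + 3·0 + 7·2 = 61
Avon has the highest total.

Avon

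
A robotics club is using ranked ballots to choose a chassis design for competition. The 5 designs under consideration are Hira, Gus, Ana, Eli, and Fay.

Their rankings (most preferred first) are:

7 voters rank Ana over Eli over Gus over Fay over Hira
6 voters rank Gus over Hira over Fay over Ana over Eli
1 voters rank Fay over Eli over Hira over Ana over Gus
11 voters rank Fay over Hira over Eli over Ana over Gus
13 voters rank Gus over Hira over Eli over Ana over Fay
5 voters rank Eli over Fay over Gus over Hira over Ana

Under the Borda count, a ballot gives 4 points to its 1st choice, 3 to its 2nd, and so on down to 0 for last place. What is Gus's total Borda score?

Borda scores:
  Hira: 7·0 + 6·3 + 2 + 11·3 + 13·3 + 5·1 = 97
  Gus: 7·2 + 6·4 + 0 + 11·0 + 13·4 + 5·2 = 100
  Ana: 7·4 + 6·1 + 1 + 11·1 + 13·1 + 5·0 = 59
  Eli: 7·3 + 6·0 + 3 + 11·2 + 13·2 + 5·4 = 92
  Fay: 7·1 + 6·2 + 4 + 11·4 + 13·0 + 5·3 = 82

100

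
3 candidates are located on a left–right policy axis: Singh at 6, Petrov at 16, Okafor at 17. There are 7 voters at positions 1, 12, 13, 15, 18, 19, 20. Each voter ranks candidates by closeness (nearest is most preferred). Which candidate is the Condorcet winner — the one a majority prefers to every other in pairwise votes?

With single-peaked preferences on a line, the Condorcet winner is the candidate closest to the median voter.
The median voter (position 15) is closest to Petrov at 16.
Check: Petrov vs Okafor — voters closer to Petrov: 4 of 7.

Petrov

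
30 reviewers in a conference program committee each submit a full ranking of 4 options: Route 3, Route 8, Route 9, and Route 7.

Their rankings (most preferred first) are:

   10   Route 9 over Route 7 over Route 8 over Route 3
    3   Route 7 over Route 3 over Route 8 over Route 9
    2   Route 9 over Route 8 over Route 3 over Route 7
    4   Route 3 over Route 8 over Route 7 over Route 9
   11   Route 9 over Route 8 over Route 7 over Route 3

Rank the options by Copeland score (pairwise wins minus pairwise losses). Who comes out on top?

Route 9

Pairwise results:
  Route 3 vs Route 8: Route 8 wins 23–7.
  Route 3 vs Route 9: Route 9 wins 23–7.
  Route 3 vs Route 7: Route 7 wins 24–6.
  Route 8 vs Route 9: Route 9 wins 23–7.
  Route 8 vs Route 7: Route 8 wins 17–13.
  Route 9 vs Route 7: Route 9 wins 23–7.
Copeland scores (wins − losses):
  Route 3: 0 − 3 = -3
  Route 8: 2 − 1 = 1
  Route 9: 3 − 0 = 3
  Route 7: 1 − 2 = -1
Route 9 has the best Copeland score.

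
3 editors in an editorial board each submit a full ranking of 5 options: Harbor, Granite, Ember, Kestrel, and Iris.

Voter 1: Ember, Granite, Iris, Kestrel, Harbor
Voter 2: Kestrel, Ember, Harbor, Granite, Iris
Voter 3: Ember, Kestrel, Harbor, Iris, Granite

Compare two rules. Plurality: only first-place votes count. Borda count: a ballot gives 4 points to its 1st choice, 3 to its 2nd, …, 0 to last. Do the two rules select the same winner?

Yes

Plurality first-place counts: Harbor 0, Granite 0, Ember 2, Kestrel 1, Iris 0 → Ember.
Borda totals: Harbor 4, Granite 4, Ember 11, Kestrel 8, Iris 3 → Ember.
The two rules agree on Ember.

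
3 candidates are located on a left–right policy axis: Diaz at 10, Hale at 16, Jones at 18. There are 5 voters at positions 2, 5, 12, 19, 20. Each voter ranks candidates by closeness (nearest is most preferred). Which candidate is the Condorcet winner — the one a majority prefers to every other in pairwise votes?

Diaz

With single-peaked preferences on a line, the Condorcet winner is the candidate closest to the median voter.
The median voter (position 12) is closest to Diaz at 10.
Check: Diaz vs Hale — voters closer to Diaz: 3 of 5.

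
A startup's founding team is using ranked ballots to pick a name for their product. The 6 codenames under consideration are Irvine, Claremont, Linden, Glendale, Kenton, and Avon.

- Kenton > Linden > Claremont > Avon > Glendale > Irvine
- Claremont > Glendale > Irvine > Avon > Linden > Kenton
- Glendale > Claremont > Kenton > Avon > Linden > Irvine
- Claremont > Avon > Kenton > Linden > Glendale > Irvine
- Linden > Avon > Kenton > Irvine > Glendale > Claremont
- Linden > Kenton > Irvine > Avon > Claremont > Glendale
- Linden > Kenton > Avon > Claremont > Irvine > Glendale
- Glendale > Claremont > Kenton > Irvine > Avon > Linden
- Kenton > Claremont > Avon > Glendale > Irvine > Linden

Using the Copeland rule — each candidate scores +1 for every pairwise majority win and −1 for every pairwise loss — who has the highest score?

Kenton

Pairwise results:
  Irvine vs Claremont: Claremont wins 7–2.
  Irvine vs Linden: Linden wins 6–3.
  Irvine vs Glendale: Glendale wins 6–3.
  Irvine vs Kenton: Kenton wins 8–1.
  Irvine vs Avon: Avon wins 6–3.
  Claremont vs Linden: Claremont wins 5–4.
  Claremont vs Glendale: Claremont wins 6–3.
  Claremont vs Kenton: Kenton wins 5–4.
  Claremont vs Avon: Claremont wins 6–3.
  Linden vs Glendale: Linden wins 5–4.
  Linden vs Kenton: Kenton wins 5–4.
  Linden vs Avon: Avon wins 5–4.
  Glendale vs Kenton: Kenton wins 6–3.
  Glendale vs Avon: Avon wins 6–3.
  Kenton vs Avon: Kenton wins 6–3.
Copeland scores (wins − losses):
  Irvine: 0 − 5 = -5
  Claremont: 4 − 1 = 3
  Linden: 2 − 3 = -1
  Glendale: 1 − 4 = -3
  Kenton: 5 − 0 = 5
  Avon: 3 − 2 = 1
Kenton has the best Copeland score.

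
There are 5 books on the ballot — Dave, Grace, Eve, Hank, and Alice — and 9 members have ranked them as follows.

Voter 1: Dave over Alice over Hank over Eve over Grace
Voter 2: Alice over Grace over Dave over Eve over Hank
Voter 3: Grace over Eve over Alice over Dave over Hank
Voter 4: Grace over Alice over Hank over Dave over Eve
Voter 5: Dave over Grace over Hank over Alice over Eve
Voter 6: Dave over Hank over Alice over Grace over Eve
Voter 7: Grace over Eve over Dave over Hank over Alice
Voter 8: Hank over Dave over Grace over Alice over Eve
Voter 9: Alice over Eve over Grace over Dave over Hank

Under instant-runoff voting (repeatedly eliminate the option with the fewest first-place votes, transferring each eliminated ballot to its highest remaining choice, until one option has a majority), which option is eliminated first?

Round 1: Dave 3, Grace 3, Alice 2, Hank 1, Eve 0. Eve has the fewest and is eliminated.
Round 2: Dave 3, Grace 3, Alice 2, Hank 1. Hank has the fewest and is eliminated.
Round 3: Dave 4, Grace 3, Alice 2. Alice has the fewest and is eliminated.
Round 4: Grace 5, Dave 4. Grace has a majority.

Eve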